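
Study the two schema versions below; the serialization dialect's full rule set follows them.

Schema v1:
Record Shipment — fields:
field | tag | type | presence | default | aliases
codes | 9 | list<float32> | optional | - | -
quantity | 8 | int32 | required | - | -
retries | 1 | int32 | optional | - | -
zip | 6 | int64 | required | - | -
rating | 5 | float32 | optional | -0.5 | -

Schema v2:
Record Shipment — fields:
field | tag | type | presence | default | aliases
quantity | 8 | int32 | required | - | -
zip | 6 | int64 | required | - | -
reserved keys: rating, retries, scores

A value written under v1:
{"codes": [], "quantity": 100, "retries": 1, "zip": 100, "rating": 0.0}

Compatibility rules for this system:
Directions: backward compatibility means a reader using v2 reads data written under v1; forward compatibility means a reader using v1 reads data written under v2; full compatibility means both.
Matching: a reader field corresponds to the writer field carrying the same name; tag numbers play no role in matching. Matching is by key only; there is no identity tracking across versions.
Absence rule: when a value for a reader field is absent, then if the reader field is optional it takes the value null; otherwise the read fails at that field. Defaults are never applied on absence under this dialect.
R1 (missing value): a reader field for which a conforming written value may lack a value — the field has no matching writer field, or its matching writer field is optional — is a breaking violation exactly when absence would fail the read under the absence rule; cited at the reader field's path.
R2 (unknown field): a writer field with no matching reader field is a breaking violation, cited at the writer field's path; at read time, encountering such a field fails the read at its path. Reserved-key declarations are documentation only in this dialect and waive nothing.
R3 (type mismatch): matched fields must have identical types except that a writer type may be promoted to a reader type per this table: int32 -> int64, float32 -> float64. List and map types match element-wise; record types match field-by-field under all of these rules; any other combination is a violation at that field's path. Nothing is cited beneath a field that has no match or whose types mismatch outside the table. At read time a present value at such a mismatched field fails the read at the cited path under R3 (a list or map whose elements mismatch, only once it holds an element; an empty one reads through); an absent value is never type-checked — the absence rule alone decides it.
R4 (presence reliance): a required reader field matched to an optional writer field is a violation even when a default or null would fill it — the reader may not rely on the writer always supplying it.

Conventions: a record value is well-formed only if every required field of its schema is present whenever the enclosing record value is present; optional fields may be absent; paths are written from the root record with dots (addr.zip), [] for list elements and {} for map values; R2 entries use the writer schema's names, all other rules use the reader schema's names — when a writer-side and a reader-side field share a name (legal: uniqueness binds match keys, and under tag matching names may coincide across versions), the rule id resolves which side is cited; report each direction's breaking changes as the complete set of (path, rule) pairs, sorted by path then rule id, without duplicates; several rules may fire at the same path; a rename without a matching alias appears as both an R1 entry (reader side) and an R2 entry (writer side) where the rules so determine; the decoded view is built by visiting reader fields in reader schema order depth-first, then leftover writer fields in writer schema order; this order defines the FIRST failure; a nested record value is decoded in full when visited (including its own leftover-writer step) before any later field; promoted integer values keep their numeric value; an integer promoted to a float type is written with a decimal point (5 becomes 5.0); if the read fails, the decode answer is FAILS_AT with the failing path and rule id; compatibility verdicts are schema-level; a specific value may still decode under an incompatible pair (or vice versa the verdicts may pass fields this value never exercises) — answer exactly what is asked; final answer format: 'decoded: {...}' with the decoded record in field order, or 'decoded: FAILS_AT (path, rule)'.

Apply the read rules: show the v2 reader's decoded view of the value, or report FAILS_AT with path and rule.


decoded: FAILS_AT (codes, R2)

each type pair in Shipment: writer, then reader
decode walk for Shipment under reader schema v2:
  quantity := 100
  zip := 100
  read fails at codes under R2 (unknown field)
  => FAILS_AT (codes, R2)
checking off the Shipment differences that do not matter here:
  removed field rating from record Shipment (its key "rating" joins the reserved list) -> schema-level compatibility only; this Shipment value's decode is unchanged
  removed field retries from record Shipment (its key "retries" joins the reserved list) -> schema-level compatibility only; this Shipment value's decode is unchanged


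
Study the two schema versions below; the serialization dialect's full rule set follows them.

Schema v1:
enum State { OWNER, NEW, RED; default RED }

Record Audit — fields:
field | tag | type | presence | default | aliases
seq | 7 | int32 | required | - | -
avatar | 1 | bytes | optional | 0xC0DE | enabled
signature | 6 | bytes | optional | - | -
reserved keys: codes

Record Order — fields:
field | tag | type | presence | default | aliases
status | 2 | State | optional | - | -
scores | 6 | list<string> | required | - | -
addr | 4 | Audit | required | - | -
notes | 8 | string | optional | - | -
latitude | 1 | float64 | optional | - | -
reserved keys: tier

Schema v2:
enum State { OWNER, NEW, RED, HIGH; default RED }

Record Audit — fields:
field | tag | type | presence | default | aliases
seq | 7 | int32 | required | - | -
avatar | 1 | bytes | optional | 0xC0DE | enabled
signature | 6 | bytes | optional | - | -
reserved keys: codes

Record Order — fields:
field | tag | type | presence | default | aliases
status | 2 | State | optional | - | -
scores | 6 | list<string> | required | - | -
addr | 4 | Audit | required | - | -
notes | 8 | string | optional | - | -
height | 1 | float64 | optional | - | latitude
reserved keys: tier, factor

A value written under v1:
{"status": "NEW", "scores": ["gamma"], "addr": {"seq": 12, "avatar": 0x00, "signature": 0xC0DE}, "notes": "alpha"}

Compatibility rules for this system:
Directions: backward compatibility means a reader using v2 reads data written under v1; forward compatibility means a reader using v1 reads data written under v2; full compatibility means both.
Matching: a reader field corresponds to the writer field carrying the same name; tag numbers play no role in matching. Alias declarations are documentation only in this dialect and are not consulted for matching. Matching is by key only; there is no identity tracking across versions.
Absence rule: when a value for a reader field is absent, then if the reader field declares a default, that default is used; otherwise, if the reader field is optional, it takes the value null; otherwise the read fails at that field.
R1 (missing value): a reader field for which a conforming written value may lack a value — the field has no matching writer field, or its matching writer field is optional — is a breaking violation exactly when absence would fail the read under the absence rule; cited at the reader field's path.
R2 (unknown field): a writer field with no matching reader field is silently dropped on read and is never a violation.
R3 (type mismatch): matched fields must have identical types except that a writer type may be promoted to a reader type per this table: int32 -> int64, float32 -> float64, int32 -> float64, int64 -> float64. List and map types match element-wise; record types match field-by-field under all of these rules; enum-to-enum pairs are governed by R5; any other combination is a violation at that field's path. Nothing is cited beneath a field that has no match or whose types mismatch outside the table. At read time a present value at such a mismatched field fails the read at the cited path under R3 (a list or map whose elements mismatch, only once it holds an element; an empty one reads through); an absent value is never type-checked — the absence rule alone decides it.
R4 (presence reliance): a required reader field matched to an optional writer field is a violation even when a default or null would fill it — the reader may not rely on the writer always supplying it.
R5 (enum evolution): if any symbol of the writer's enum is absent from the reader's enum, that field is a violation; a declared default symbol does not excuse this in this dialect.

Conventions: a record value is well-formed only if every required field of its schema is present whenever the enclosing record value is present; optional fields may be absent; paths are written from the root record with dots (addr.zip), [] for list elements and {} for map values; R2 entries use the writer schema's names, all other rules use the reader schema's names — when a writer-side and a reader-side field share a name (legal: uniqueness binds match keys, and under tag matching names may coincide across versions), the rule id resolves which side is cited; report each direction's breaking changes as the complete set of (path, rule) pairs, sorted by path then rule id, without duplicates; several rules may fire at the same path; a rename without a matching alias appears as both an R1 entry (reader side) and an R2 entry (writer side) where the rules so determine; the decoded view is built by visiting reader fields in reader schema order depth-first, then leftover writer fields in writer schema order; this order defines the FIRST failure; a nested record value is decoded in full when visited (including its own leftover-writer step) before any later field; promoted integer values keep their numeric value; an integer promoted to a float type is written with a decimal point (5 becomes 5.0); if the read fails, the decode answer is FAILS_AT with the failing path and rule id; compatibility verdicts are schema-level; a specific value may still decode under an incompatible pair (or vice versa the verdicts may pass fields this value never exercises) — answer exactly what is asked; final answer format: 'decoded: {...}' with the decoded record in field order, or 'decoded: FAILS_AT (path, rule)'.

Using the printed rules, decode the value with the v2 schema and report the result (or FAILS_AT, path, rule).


in Order below, arrows point writer -> reader
decode (reader v2):
  status := "NEW"
  scores := ["gamma"]
  addr.seq := 12
  addr.avatar := 0x00
  addr.signature := 0xC0DE
  notes := "alpha"
  height := null (not supplied -> null)
  => decoded: {"status": "NEW", "scores": ["gamma"], "addr": {"seq": 12, "avatar": 0x00, "signature": 0xC0DE}, "notes": "alpha", "height": null}
the other Order changes do not affect what is asked:
  enum State (field status in record Order): symbol HIGH added -> matters for Order compatibility verdicts, not for this value's decode

decoded: {"status": "NEW", "scores": ["gamma"], "addr": {"seq": 12, "avatar": 0x00, "signature": 0xC0DE}, "notes": "alpha", "height": null}


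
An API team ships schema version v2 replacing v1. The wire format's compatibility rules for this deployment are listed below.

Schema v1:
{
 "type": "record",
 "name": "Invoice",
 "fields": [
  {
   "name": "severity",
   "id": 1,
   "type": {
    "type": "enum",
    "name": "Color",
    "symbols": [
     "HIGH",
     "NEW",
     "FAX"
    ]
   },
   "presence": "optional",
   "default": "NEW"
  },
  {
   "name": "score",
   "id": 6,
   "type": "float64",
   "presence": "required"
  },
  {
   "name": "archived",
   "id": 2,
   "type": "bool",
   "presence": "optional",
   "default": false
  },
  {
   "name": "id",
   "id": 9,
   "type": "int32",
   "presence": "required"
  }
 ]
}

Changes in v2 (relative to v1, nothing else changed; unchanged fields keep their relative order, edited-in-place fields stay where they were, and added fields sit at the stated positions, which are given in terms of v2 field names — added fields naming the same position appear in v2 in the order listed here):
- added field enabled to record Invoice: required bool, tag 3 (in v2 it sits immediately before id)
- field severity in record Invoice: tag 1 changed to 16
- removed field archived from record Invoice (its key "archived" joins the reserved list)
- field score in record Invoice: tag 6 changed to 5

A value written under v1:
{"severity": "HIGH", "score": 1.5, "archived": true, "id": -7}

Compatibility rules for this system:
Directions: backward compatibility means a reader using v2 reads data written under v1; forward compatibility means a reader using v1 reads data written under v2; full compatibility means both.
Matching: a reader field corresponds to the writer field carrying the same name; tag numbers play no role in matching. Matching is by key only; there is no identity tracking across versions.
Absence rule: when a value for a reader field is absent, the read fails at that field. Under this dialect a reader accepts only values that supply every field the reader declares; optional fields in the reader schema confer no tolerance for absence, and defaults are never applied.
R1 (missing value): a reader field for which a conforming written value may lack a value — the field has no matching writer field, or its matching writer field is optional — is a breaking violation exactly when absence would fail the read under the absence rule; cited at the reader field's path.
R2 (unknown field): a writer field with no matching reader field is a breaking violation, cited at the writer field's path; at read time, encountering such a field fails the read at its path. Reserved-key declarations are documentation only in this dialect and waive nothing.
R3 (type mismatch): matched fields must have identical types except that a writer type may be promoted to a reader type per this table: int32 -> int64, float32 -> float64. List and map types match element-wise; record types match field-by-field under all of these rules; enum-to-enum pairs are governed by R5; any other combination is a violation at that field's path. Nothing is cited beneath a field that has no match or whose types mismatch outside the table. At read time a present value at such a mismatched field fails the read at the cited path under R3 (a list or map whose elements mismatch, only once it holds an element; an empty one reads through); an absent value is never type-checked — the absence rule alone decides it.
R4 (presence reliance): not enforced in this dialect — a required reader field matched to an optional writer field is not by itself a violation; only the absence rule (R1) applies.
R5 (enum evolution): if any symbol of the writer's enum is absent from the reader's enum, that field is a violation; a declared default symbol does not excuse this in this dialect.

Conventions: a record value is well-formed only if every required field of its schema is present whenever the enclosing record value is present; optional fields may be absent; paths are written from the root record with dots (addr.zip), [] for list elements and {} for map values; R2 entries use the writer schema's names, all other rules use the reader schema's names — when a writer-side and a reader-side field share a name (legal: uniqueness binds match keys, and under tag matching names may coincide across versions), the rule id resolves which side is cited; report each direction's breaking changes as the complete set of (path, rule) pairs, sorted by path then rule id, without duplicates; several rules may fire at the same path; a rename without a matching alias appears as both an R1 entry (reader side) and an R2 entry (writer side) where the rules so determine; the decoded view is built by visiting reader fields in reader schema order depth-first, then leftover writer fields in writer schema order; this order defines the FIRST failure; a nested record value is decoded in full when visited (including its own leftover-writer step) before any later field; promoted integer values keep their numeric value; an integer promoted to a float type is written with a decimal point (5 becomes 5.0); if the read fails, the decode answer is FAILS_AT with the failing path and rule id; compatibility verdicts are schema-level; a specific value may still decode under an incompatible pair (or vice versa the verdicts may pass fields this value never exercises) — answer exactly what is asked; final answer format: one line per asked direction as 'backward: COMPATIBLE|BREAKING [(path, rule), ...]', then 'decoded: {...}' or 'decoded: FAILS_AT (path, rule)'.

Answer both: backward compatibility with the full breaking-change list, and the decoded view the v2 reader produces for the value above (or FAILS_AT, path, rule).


each type pair in Invoice: writer, then reader
backward for Invoice (reader v2, writer v1):
  Color -> Color, writer optional: severity aligns to severity
  float64 -> float64, writer required: score aligns to score
  enabled: no writer-side match
  int32 -> int32, writer required: id aligns to id
  leftover writer field: archived
  breaking: (archived, R2)
  breaking: (enabled, R1)
  breaking: (severity, R1)
  => backward: BREAKING (3)
migrating the Invoice value to v2:
  severity := "HIGH"
  score := 1.5
  read fails at enabled under R1 (no fill)
  => FAILS_AT (enabled, R1)
ruling out the remaining Invoice differences:
  field severity in record Invoice: tag 1 changed to 16 -> no rule fires on it in Invoice's dialect; the asked verdict holds
  field score in record Invoice: tag 6 changed to 5 -> no rule fires on it in Invoice's dialect; the asked verdict holds

backward: BREAKING [(archived, R2), (enabled, R1), (severity, R1)]; decoded: FAILS_AT (enabled, R1)


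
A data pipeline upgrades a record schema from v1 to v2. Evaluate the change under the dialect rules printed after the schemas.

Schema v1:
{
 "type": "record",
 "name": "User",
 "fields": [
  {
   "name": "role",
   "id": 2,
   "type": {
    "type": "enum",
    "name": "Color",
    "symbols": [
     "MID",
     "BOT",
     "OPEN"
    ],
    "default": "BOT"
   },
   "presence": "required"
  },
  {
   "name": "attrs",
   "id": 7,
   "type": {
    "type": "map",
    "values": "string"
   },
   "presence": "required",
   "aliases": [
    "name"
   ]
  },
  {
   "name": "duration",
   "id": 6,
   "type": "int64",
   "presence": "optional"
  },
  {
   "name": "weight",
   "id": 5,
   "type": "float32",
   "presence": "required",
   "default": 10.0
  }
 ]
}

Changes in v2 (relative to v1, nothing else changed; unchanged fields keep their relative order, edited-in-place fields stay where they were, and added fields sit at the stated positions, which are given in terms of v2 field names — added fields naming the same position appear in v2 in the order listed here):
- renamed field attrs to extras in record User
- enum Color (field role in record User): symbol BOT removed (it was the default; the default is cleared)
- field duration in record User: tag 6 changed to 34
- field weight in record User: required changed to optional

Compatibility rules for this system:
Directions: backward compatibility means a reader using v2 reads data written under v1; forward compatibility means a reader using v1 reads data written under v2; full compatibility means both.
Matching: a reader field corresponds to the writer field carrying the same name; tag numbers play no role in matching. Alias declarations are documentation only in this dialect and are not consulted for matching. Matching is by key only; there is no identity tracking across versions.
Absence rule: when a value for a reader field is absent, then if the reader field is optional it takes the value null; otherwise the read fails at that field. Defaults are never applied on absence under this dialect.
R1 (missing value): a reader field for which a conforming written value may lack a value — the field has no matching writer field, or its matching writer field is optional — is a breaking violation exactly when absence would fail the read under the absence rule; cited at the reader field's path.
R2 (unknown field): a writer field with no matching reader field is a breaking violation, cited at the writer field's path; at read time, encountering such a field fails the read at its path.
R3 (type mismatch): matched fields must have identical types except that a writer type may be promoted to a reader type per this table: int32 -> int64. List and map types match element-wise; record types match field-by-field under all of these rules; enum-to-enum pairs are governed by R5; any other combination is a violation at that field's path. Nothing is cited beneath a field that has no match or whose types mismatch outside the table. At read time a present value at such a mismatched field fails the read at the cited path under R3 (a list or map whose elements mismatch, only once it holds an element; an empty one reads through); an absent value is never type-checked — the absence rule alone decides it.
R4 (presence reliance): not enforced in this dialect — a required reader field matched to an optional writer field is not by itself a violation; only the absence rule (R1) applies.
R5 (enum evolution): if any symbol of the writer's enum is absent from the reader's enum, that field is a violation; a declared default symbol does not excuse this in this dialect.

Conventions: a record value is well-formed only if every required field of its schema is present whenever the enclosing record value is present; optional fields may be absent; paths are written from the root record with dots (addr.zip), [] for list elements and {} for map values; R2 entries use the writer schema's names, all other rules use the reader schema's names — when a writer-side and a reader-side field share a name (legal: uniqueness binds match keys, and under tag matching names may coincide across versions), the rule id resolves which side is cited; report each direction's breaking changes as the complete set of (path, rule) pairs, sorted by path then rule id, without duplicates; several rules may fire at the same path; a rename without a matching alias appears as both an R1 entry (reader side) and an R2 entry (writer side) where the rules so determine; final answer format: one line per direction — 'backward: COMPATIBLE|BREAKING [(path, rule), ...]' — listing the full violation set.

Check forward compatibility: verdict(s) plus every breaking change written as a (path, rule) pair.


forward: BREAKING [(attrs, R1), (extras, R2), (weight, R1)]

arrows below run writer -> reader for User
forward on User — v1 reading data written by v2:
  role: Color -> Color, writer required; from role
  attrs: no writer match
  duration: int64 -> int64, writer optional; from duration
  weight: float32 -> float32, writer optional; from weight
  writer field extras has no reader counterpart
  breaking: (attrs, R1)
  breaking: (extras, R2)
  breaking: (weight, R1)
  => forward verdict for User: BREAKING, 3 violation(s)
the rest of the User diff is inert for this question:
  enum Color (field role in record User): symbol BOT removed (it was the default; the default is cleared) -> its effect on User is confined to the backward direction, not asked
  field duration in record User: tag 6 changed to 34 -> inert for the asked User verdict: nothing fires


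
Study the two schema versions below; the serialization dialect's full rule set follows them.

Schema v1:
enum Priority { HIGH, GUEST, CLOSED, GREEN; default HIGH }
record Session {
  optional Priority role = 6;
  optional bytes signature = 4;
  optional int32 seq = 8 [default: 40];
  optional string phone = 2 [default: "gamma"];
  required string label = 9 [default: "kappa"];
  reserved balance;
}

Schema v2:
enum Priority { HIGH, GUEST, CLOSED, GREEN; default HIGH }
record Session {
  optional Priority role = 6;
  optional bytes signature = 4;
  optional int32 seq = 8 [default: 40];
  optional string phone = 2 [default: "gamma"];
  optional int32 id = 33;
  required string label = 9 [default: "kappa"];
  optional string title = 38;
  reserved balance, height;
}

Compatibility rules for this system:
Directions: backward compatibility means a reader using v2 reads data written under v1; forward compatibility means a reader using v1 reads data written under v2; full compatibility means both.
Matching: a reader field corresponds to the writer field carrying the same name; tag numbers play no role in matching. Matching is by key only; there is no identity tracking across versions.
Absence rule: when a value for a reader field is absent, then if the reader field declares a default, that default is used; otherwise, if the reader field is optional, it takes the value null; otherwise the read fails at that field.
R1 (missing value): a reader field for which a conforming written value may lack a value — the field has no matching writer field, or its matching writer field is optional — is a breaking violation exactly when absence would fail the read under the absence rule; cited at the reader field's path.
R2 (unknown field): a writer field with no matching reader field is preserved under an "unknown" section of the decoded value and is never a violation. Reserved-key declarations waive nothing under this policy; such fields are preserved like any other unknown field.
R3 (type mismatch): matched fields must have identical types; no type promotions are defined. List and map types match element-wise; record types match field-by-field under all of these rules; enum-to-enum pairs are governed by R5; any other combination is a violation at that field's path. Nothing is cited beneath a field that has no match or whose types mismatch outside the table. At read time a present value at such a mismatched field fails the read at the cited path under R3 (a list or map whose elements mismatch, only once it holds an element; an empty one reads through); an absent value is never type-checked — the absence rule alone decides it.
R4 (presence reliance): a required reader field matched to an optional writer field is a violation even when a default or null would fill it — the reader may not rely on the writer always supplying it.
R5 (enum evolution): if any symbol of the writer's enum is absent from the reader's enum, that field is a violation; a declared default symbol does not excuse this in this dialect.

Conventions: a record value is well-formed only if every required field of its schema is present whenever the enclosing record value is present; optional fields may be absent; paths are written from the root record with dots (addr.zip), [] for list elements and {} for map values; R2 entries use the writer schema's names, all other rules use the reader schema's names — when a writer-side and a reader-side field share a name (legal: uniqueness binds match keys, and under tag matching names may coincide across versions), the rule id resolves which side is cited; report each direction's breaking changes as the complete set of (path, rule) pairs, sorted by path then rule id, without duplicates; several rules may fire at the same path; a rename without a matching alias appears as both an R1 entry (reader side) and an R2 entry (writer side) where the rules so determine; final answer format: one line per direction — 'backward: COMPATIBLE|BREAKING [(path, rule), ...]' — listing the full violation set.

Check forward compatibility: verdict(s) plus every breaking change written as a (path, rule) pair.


each type pair in Session: writer, then reader
forward pass over Session, reader schema v1, writer schema v2:
  role: Priority -> Priority, writer optional; from role
  signature: bytes -> bytes, writer optional; from signature
  seq: int32 -> int32, writer optional; from seq
  phone: string -> string, writer optional; from phone
  label: string -> string, writer required; from label
  writer field id has no reader counterpart
  writer field title has no reader counterpart
  => forward: COMPATIBLE
diffs on Session not affecting the asked answer:
  added field title to record Session: optional string, tag 38 (in v2 it sits last) -> inert for the asked Session verdict: nothing fires
  added field id to record Session: optional int32, tag 33 (in v2 it sits immediately before label) -> inert for the asked Session verdict: nothing fires

forward: COMPATIBLE []


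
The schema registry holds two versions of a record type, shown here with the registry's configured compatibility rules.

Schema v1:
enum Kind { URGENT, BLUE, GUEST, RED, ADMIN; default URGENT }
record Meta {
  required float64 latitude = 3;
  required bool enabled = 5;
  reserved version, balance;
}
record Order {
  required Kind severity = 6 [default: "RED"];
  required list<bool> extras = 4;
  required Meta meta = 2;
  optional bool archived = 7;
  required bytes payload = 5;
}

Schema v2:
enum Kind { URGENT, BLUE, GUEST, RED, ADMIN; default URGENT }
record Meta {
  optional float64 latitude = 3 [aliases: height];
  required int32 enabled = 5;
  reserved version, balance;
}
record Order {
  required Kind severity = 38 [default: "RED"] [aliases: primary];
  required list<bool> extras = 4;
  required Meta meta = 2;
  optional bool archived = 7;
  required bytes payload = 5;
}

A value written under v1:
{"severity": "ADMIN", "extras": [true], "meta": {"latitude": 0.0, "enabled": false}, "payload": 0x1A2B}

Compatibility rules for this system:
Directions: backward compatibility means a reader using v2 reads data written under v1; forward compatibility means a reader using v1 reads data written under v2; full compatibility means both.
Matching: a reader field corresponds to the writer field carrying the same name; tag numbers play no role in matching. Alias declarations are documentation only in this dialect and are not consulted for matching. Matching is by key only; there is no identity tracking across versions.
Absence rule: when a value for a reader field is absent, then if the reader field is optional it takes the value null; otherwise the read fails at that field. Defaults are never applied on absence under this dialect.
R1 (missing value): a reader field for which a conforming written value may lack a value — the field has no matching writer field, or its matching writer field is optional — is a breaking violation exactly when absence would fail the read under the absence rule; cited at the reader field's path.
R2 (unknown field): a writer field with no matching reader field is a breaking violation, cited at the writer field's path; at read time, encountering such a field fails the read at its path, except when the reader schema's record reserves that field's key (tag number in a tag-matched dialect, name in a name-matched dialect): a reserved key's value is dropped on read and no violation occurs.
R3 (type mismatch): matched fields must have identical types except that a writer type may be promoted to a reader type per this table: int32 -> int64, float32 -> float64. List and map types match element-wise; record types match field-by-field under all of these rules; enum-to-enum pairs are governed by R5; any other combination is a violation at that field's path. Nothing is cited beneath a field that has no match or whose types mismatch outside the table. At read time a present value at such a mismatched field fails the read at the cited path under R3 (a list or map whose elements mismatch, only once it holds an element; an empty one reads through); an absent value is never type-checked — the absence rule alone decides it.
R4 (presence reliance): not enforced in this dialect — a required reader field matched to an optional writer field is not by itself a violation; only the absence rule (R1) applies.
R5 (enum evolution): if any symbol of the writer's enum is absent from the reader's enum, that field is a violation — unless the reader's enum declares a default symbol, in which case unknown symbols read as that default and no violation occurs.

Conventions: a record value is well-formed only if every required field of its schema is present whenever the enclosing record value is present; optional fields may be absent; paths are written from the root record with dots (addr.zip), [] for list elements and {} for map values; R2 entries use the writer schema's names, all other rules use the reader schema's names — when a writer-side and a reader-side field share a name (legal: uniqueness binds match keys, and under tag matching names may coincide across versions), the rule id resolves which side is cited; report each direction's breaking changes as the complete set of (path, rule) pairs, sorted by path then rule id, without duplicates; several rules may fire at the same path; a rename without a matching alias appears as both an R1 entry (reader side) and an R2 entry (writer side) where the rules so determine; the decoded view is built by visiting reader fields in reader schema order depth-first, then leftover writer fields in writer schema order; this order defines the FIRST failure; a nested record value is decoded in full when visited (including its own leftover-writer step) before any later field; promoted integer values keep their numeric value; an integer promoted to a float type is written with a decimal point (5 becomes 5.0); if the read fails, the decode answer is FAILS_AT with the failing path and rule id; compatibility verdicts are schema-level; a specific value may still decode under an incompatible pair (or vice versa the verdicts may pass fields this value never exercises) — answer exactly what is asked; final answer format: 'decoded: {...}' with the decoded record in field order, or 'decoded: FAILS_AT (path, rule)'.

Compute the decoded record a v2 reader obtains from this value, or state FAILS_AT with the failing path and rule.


in Order below, arrows point writer -> reader
decoding the Order value with the v2 reader:
  severity := "ADMIN"
  extras := [true]
  meta.latitude := 0.0
  read fails at meta.enabled under R3
  => FAILS_AT (meta.enabled, R3)
ruling out the remaining Order differences:
  field latitude in record Meta: required changed to optional -> changes Order's schema-level verdicts only — the decode of this value is the same
  field severity in record Order: tag 6 changed to 38 -> no rule fires on it and the decoded Order view is identical with or without it

decoded: FAILS_AT (meta.enabled, R3)


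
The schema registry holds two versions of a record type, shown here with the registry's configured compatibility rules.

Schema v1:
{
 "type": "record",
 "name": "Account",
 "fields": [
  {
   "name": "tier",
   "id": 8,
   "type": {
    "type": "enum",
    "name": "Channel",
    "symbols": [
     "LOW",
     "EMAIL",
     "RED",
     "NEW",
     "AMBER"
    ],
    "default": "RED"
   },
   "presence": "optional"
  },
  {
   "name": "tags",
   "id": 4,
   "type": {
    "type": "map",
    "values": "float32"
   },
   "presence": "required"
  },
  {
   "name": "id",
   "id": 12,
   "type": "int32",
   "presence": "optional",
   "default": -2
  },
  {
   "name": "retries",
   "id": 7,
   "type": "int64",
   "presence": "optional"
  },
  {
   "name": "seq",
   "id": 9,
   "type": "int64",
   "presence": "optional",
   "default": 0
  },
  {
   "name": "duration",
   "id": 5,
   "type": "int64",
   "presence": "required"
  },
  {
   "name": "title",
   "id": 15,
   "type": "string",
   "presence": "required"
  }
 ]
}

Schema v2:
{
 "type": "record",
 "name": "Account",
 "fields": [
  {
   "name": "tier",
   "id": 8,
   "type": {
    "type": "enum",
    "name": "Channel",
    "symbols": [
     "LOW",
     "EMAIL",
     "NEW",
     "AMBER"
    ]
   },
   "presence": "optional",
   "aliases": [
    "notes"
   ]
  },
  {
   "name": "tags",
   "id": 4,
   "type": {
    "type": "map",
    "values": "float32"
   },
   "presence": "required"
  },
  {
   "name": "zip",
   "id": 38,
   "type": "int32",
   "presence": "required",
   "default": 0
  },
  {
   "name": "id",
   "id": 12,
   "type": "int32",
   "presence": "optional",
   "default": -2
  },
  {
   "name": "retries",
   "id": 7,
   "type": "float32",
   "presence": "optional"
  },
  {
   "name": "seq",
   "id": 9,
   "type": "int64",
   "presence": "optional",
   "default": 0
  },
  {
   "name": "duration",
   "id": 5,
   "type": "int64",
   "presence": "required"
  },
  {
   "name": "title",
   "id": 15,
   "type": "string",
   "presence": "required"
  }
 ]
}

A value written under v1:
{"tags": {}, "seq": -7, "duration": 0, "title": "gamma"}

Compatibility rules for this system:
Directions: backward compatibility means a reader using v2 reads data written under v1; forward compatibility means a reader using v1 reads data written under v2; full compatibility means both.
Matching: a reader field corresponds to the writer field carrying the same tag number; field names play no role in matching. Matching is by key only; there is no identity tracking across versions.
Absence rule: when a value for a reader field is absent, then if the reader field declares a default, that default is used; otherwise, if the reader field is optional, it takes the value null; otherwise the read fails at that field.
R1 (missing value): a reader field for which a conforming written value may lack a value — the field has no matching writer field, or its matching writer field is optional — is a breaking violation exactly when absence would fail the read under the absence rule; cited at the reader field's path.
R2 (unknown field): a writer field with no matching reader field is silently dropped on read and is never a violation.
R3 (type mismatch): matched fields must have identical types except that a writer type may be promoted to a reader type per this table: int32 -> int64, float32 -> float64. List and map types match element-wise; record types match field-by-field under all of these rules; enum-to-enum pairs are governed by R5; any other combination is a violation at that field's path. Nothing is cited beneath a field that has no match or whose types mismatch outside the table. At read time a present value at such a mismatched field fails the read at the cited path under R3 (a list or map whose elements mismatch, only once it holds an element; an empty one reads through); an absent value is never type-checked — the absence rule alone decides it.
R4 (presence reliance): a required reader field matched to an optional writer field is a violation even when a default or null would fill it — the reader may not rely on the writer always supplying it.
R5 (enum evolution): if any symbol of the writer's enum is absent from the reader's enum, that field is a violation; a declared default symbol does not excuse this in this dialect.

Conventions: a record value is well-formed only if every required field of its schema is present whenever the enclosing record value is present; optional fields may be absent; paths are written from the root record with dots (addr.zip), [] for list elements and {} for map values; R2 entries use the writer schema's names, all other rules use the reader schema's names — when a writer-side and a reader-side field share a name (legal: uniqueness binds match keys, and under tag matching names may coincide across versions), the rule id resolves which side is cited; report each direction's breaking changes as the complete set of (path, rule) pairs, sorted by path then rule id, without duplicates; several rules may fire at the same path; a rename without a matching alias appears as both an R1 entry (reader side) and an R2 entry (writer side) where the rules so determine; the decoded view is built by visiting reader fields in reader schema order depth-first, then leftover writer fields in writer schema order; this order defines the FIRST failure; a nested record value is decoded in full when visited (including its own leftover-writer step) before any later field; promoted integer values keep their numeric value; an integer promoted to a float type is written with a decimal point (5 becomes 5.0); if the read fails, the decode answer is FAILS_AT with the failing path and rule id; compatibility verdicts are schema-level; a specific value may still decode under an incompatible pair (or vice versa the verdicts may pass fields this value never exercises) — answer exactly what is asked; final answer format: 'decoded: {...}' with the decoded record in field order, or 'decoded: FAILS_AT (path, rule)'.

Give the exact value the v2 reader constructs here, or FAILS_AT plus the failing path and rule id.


in Account below, arrows point writer -> reader
migrating the Account value to v2:
  tier := null (absent, optional -> null)
  tags := {}
  zip := 0 (absent -> default)
  id := -2 (absent -> default)
  retries := null (absent, optional -> null)
  seq := -7
  duration := 0
  title := "gamma"
  => decoded: {"tier": null, "tags": {}, "zip": 0, "id": -2, "retries": null, "seq": -7, "duration": 0, "title": "gamma"}
remaining Account differences; none change what is asked:
  enum Channel (field tier in record Account): symbol RED removed (it was the default; the default is cleared) -> schema-level compatibility only; this Account value's decode is unchanged
  field retries in record Account: type int64 changed to float32 -> schema-level compatibility only; this Account value's decode is unchanged

decoded: {"tier": null, "tags": {}, "zip": 0, "id": -2, "retries": null, "seq": -7, "duration": 0, "title": "gamma"}
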